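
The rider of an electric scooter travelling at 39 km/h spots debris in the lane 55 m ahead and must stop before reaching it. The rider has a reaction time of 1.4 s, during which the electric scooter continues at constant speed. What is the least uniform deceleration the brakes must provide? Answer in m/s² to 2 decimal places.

39 km/h ÷ 3.6 = 10.8333 m/s.
Distance covered during reaction = 10.8333 × 1.4 = 15.167 m.
Distance available for braking: 55 − 15.167 = 39.833 m.
v² = 2a·d ⇒ a = v²/(2d) = 10.8333² / (2 × 39.833) = 117.360 / 79.666 = 1.4732 m/s².

Required deceleration ≈ 1.47 m/s²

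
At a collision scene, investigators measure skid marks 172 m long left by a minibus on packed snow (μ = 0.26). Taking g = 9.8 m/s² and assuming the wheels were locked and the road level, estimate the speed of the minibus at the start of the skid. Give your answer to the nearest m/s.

Deceleration a = μg = 0.26 × 9.8 = 2.548 m/s².
v = √(2a·d) = √(2 × 2.548 × 172) = √876.512 = 29.6059 m/s.

Initial speed ≈ 30 m/s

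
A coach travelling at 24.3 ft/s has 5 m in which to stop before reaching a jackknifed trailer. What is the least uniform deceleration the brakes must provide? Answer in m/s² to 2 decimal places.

24.3 ft/s × 0.3048 = 7.4066 m/s.
v² = 2a·d ⇒ a = v²/(2d) = 7.4066² / (2 × 5.000) = 54.858 / 10.000 = 5.4858 m/s².

Required deceleration ≈ 5.49 m/s²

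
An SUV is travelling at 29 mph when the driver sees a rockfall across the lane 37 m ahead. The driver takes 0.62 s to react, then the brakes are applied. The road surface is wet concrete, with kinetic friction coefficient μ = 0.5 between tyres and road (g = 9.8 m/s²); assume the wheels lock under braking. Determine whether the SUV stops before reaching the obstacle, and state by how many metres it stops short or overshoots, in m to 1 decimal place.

29 mph × 0.44704 = 12.9642 m/s.
a = μg = 0.5 × 9.8 = 4.900 m/s².
Reaction distance = 12.9642 × 0.62 = 8.038 m.
Braking distance = v²/(2a) = 168.070 / 9.800 = 17.150 m.
Total stopping distance = 8.038 + 17.150 = 25.188 m, vs 37 m available — it stops with 37 − 25.188 = 11.812 m to spare.

Yes — it stops 11.8 m short of the obstacle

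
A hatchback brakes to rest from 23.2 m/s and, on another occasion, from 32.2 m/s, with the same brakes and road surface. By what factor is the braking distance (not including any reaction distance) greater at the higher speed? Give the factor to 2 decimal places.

Factor ≈ 1.93

Braking distance d = v²/(2a), so with a fixed, d ∝ v².
Factor = (32.2/23.2)² = 1.3879² = 1.9263.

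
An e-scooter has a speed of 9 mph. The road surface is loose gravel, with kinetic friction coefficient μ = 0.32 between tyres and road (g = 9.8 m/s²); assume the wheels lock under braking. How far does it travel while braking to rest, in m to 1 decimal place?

Braking distance ≈ 2.6 m

9 mph × 0.44704 = 4.0234 m/s.
a = μg = 0.32 × 9.8 = 3.136 m/s².
Braking distance = v²/(2a) = 4.0234² / (2 × 3.136) = 16.188 / 6.272 = 2.581 m.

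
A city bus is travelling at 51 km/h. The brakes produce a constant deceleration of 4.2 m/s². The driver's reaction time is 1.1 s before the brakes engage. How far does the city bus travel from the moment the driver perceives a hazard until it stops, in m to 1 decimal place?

Total stopping distance ≈ 39.5 m

51 km/h ÷ 3.6 = 14.1667 m/s.
Reaction distance = v·t_r = 14.1667 × 1.1 = 15.583 m.
Braking distance = v²/(2a) = 14.1667² / (2 × 4.200) = 200.695 / 8.400 = 23.892 m.
Total = 15.583 + 23.892 = 39.475 m.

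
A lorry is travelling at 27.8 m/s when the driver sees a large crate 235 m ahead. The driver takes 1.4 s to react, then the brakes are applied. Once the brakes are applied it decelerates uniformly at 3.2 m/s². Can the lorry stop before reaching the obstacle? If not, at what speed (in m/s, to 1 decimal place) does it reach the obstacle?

Reaction distance = 27.8000 × 1.4 = 38.920 m.
Braking distance = v²/(2a) = 772.840 / 6.400 = 120.756 m.
Total stopping distance = 38.920 + 120.756 = 159.676 m, vs 235 m available — it stops with 235 − 159.676 = 75.324 m to spare.

Yes — it stops about 75.3 m short of the obstacle, so it never reaches it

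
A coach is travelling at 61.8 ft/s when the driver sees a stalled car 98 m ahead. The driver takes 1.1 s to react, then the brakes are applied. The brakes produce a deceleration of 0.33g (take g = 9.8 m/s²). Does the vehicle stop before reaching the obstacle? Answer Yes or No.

61.8 ft/s × 0.3048 = 18.8366 m/s.
a = 0.33 × 9.8 = 3.234 m/s².
Reaction distance = 18.8366 × 1.1 = 20.720 m.
Braking distance = v²/(2a) = 354.817 / 6.468 = 54.857 m.
Total stopping distance = 20.720 + 54.857 = 75.577 m, vs 98 m available — it stops with 98 − 75.577 = 22.423 m to spare.

Yes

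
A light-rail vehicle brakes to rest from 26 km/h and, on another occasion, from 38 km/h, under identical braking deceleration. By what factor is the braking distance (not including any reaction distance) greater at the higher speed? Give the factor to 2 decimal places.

Braking distance d = v²/(2a), so with a fixed, d ∝ v².
Factor = (38/26)² = 1.4615² = 2.1360.

Factor ≈ 2.14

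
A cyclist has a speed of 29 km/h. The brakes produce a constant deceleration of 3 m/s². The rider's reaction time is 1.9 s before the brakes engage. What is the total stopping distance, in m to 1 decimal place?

Total stopping distance ≈ 26.1 m

29 km/h ÷ 3.6 = 8.0556 m/s.
Reaction distance = v·t_r = 8.0556 × 1.9 = 15.306 m.
Braking distance = v²/(2a) = 8.0556² / (2 × 3.000) = 64.893 / 6.000 = 10.816 m.
Total = 15.306 + 10.816 = 26.122 m.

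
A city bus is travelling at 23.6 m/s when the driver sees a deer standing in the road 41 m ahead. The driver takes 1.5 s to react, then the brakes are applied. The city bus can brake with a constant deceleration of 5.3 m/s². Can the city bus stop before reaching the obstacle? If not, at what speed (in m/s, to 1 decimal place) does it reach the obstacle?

No — it strikes the obstacle at 22.3 m/s

Reaction distance = 23.6000 × 1.5 = 35.400 m.
Braking distance needed to stop: v²/(2a) = 556.960 / 10.600 = 52.543 m, so total needed = 35.400 + 52.543 = 87.943 m > 41 m — it cannot stop.
Distance remaining when braking begins: 41 − 35.400 = 5.600 m.
v² = v₀² − 2a·d = 556.960 − 2 × 5.300 × 5.600 = 497.600 m²/s².
v = √497.600 = 22.307 m/s.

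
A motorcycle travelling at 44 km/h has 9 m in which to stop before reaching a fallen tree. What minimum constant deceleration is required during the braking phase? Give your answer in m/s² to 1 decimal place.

44 km/h ÷ 3.6 = 12.2222 m/s.
v² = 2a·d ⇒ a = v²/(2d) = 12.2222² / (2 × 9.000) = 149.382 / 18.000 = 8.2990 m/s².

Required deceleration ≈ 8.3 m/s²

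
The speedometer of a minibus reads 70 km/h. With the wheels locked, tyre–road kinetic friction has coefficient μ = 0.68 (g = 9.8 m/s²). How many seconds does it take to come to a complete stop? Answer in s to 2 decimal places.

70 km/h ÷ 3.6 = 19.4444 m/s.
a = μg = 0.68 × 9.8 = 6.664 m/s².
Braking time = v/a = 19.4444 / 6.664 = 2.918 s.

Braking time ≈ 2.92 s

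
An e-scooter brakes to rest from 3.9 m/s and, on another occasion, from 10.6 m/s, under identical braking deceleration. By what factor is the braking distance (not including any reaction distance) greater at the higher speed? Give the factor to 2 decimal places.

Factor ≈ 7.39

Braking distance d = v²/(2a), so with a fixed, d ∝ v².
Factor = (10.6/3.9)² = 2.7179² = 7.3870.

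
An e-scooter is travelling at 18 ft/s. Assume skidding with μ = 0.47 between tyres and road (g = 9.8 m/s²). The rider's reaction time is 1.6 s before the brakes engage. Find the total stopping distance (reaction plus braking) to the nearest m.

Total stopping distance ≈ 12 m

18 ft/s × 0.3048 = 5.4864 m/s.
a = μg = 0.47 × 9.8 = 4.606 m/s².
Reaction distance = v·t_r = 5.4864 × 1.6 = 8.778 m.
Braking distance = v²/(2a) = 5.4864² / (2 × 4.606) = 30.101 / 9.212 = 3.268 m.
Total = 8.778 + 3.268 = 12.046 m.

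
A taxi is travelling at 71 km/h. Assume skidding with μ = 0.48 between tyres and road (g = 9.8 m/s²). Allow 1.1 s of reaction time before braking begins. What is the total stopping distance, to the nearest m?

71 km/h ÷ 3.6 = 19.7222 m/s.
a = μg = 0.48 × 9.8 = 4.704 m/s².
Reaction distance = v·t_r = 19.7222 × 1.1 = 21.694 m.
Braking distance = v²/(2a) = 19.7222² / (2 × 4.704) = 388.965 / 9.408 = 41.344 m.
Total = 21.694 + 41.344 = 63.038 m.

Total stopping distance ≈ 63 m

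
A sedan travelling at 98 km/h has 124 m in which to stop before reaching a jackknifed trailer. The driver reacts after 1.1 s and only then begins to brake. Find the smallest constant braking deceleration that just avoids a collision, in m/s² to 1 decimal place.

98 km/h ÷ 3.6 = 27.2222 m/s.
Distance covered during reaction = 27.2222 × 1.1 = 29.944 m.
Distance available for braking: 124 − 29.944 = 94.056 m.
v² = 2a·d ⇒ a = v²/(2d) = 27.2222² / (2 × 94.056) = 741.048 / 188.112 = 3.9394 m/s².

Required deceleration ≈ 3.9 m/s²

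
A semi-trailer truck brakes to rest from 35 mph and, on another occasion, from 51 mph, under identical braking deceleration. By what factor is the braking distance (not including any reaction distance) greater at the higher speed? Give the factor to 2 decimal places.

Braking distance d = v²/(2a), so with a fixed, d ∝ v².
Factor = (51/35)² = 1.4571² = 2.1231.

Factor ≈ 2.12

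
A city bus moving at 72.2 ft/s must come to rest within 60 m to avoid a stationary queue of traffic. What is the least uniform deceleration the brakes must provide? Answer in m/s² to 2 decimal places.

Required deceleration ≈ 4.04 m/s²

72.2 ft/s × 0.3048 = 22.0066 m/s.
v² = 2a·d ⇒ a = v²/(2d) = 22.0066² / (2 × 60.000) = 484.290 / 120.000 = 4.0358 m/s².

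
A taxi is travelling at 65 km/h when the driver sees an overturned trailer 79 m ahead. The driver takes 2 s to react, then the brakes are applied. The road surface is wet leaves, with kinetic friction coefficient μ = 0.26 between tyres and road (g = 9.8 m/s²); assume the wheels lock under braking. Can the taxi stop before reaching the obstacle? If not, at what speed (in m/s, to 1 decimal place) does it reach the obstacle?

No — it strikes the obstacle at 10.4 m/s

65 km/h ÷ 3.6 = 18.0556 m/s.
a = μg = 0.26 × 9.8 = 2.548 m/s².
Reaction distance = 18.0556 × 2 = 36.111 m.
Braking distance needed to stop: v²/(2a) = 326.005 / 5.096 = 63.973 m, so total needed = 36.111 + 63.973 = 100.084 m > 79 m — it cannot stop.
Distance remaining when braking begins: 79 − 36.111 = 42.889 m.
v² = v₀² − 2a·d = 326.005 − 2 × 2.548 × 42.889 = 107.443 m²/s².
v = √107.443 = 10.365 m/s.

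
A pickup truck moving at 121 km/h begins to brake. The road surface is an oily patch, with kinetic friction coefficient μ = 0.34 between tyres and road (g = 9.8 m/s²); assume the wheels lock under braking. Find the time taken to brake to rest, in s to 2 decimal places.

121 km/h ÷ 3.6 = 33.6111 m/s.
a = μg = 0.34 × 9.8 = 3.332 m/s².
Braking time = v/a = 33.6111 / 3.332 = 10.087 s.

Braking time ≈ 10.09 s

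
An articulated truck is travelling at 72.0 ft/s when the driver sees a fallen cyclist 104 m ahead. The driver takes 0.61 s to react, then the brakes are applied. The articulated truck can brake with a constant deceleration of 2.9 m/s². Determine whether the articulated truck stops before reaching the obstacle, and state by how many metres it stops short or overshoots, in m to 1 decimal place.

72 ft/s × 0.3048 = 21.9456 m/s.
Reaction distance = 21.9456 × 0.61 = 13.387 m.
Braking distance = v²/(2a) = 481.609 / 5.800 = 83.036 m.
Total stopping distance = 13.387 + 83.036 = 96.423 m, vs 104 m available — it stops with 104 − 96.423 = 7.577 m to spare.

Yes — it stops 7.6 m short of the obstacle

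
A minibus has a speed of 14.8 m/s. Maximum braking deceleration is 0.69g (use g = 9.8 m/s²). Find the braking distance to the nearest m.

a = 0.69 × 9.8 = 6.762 m/s².
Braking distance = v²/(2a) = 14.8000² / (2 × 6.762) = 219.040 / 13.524 = 16.196 m.

Braking distance ≈ 16 m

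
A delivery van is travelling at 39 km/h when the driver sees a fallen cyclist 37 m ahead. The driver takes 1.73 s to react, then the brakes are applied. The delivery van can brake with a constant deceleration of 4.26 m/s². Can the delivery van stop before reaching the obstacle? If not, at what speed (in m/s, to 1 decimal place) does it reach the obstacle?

39 km/h ÷ 3.6 = 10.8333 m/s.
Reaction distance = 10.8333 × 1.73 = 18.742 m.
Braking distance = v²/(2a) = 117.360 / 8.520 = 13.775 m.
Total stopping distance = 18.742 + 13.775 = 32.517 m, vs 37 m available — it stops with 37 − 32.517 = 4.483 m to spare.

Yes — it stops about 4.5 m short of the obstacle, so it never reaches it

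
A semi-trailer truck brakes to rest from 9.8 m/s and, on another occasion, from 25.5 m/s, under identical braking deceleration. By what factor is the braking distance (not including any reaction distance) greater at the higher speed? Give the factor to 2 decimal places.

Braking distance d = v²/(2a), so with a fixed, d ∝ v².
Factor = (25.5/9.8)² = 2.6020² = 6.7704.

Factor ≈ 6.77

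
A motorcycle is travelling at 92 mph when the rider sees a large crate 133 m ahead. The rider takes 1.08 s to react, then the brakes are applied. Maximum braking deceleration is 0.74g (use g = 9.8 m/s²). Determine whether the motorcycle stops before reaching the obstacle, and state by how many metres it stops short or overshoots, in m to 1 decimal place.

92 mph × 0.44704 = 41.1277 m/s.
a = 0.74 × 9.8 = 7.252 m/s².
Reaction distance = 41.1277 × 1.08 = 44.418 m.
Braking distance = v²/(2a) = 1691.488 / 14.504 = 116.622 m.
Total stopping distance = 44.418 + 116.622 = 161.040 m, vs 133 m available — it cannot stop in time and overshoots by 161.040 − 133 = 28.040 m.

No — it overshoots by 28.0 m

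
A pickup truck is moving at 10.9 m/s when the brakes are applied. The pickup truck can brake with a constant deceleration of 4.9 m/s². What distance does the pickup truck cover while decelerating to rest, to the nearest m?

Braking distance ≈ 12 m

Braking distance = v²/(2a) = 10.9000² / (2 × 4.900) = 118.810 / 9.800 = 12.123 m.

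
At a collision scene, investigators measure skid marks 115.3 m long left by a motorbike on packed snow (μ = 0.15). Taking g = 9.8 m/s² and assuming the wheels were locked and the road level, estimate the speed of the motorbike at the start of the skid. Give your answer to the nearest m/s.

Deceleration a = μg = 0.15 × 9.8 = 1.470 m/s².
v = √(2a·d) = √(2 × 1.470 × 115.3) = √338.982 = 18.4115 m/s.

Initial speed ≈ 18 m/s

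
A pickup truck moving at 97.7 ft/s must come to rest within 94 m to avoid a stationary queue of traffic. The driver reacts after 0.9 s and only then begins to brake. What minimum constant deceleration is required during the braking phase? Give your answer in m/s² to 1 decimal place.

97.7 ft/s × 0.3048 = 29.7790 m/s.
Distance covered during reaction = 29.7790 × 0.9 = 26.801 m.
Distance available for braking: 94 − 26.801 = 67.199 m.
v² = 2a·d ⇒ a = v²/(2d) = 29.7790² / (2 × 67.199) = 886.789 / 134.398 = 6.5982 m/s².

Required deceleration ≈ 6.6 m/s²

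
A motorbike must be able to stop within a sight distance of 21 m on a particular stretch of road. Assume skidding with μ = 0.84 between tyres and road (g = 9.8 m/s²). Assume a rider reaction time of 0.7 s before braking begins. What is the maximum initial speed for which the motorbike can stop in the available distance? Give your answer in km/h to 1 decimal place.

a = μg = 0.84 × 9.8 = 8.232 m/s².
Stopping distance: v·t_r + v²/(2a) = 21 with t_r = 0.7 s and a = 8.232 m/s².
So v² + 11.525 v − 345.74 = 0.
Positive root: v = −a·t_r + √((a·t_r)² + 2a·d) = −5.762 + √(33.201 + 345.74) = 13.7044 m/s.
13.7044 m/s × 3.6 = 49.336 km/h.

Maximum speed ≈ 49.3 km/h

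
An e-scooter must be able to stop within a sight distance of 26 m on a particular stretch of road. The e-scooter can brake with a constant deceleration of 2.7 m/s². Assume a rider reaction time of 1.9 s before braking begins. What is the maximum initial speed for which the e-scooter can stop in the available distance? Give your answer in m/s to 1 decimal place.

Maximum speed ≈ 7.8 m/s

Stopping distance: v·t_r + v²/(2a) = 26 with t_r = 1.9 s and a = 2.700 m/s².
So v² + 10.260 v − 140.40 = 0.
Positive root: v = −a·t_r + √((a·t_r)² + 2a·d) = −5.130 + √(26.317 + 140.40) = 7.7819 m/s.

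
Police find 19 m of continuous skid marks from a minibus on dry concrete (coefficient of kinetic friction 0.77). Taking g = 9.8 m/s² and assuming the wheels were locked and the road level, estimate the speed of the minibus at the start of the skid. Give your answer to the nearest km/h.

Deceleration a = μg = 0.77 × 9.8 = 7.546 m/s².
v = √(2a·d) = √(2 × 7.546 × 19) = √286.748 = 16.9336 m/s.
= 16.9336 × 3.6 = 60.961 km/h.

Initial speed ≈ 61 km/h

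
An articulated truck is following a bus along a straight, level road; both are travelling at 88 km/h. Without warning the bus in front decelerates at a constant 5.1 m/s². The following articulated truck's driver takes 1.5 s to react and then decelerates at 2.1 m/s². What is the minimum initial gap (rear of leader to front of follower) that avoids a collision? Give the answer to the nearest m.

88 km/h ÷ 3.6 = 24.4444 m/s.
Leader travels v²/(2a_L) = 597.529 / 10.200 = 58.581 m before stopping.
Follower covers v·t_r = 24.4444 × 1.5 = 36.667 m while reacting, then v²/(2a_F) = 597.529 / 4.200 = 142.269 m while braking, for a total of 36.667 + 142.269 = 178.936 m.
Since a_F ≤ a_L and the follower starts braking later, the follower is never slower than the leader, so the closest approach is when both have stopped.
Minimum gap = 178.936 − 58.581 = 120.355 m.

Minimum gap ≈ 120 m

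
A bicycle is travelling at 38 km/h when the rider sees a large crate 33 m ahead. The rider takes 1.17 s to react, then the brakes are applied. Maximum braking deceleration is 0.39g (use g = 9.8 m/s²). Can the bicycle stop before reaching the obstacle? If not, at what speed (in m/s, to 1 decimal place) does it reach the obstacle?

Yes — it stops about 6.1 m short of the obstacle, so it never reaches it

38 km/h ÷ 3.6 = 10.5556 m/s.
a = 0.39 × 9.8 = 3.822 m/s².
Reaction distance = 10.5556 × 1.17 = 12.350 m.
Braking distance = v²/(2a) = 111.421 / 7.644 = 14.576 m.
Total stopping distance = 12.350 + 14.576 = 26.926 m, vs 33 m available — it stops with 33 − 26.926 = 6.074 m to spare.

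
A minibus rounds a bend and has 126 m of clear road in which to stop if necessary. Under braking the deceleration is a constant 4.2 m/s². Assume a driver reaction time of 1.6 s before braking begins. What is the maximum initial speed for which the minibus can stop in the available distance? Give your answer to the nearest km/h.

Stopping distance: v·t_r + v²/(2a) = 126 with t_r = 1.6 s and a = 4.200 m/s².
So v² + 13.440 v − 1058.40 = 0.
Positive root: v = −a·t_r + √((a·t_r)² + 2a·d) = −6.720 + √(45.158 + 1058.40) = 26.4998 m/s.
26.4998 m/s × 3.6 = 95.399 km/h.

Maximum speed ≈ 95 km/h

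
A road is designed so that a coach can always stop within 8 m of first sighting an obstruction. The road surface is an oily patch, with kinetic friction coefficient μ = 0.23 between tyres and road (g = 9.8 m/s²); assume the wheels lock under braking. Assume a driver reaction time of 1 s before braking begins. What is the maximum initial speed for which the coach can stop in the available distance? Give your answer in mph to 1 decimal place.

a = μg = 0.23 × 9.8 = 2.254 m/s².
Stopping distance: v·t_r + v²/(2a) = 8 with t_r = 1 s and a = 2.254 m/s².
So v² + 4.508 v − 36.06 = 0.
Positive root: v = −a·t_r + √((a·t_r)² + 2a·d) = −2.254 + √(5.081 + 36.06) = 4.1601 m/s.
4.1601 m/s ÷ 0.44704 = 9.306 mph.

Maximum speed ≈ 9.3 mph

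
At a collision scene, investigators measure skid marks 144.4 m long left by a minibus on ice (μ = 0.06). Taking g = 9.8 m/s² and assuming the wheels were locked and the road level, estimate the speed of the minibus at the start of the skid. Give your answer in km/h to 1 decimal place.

Deceleration a = μg = 0.06 × 9.8 = 0.588 m/s².
v = √(2a·d) = √(2 × 0.588 × 144.4) = √169.814 = 13.0313 m/s.
= 13.0313 × 3.6 = 46.913 km/h.

Initial speed ≈ 46.9 km/h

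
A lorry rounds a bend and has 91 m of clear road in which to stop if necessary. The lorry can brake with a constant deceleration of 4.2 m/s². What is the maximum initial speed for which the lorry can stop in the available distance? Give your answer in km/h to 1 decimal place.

v²/(2a) = d ⇒ v = √(2 × 4.200 × 91) = √764.40 = 27.6478 m/s.
27.6478 m/s × 3.6 = 99.532 km/h.

Maximum speed ≈ 99.5 km/h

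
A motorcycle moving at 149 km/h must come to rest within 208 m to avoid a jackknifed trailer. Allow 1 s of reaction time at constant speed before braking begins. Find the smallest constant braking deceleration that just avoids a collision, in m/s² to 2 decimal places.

Required deceleration ≈ 5.14 m/s²

149 km/h ÷ 3.6 = 41.3889 m/s.
Distance covered during reaction = 41.3889 × 1 = 41.389 m.
Distance available for braking: 208 − 41.389 = 166.611 m.
v² = 2a·d ⇒ a = v²/(2d) = 41.3889² / (2 × 166.611) = 1713.041 / 333.222 = 5.1408 m/s².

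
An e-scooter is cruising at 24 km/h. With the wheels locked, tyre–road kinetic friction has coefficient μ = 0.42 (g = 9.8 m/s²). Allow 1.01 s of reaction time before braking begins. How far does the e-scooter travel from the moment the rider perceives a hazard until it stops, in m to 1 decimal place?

24 km/h ÷ 3.6 = 6.6667 m/s.
a = μg = 0.42 × 9.8 = 4.116 m/s².
Reaction distance = v·t_r = 6.6667 × 1.01 = 6.733 m.
Braking distance = v²/(2a) = 6.6667² / (2 × 4.116) = 44.445 / 8.232 = 5.399 m.
Total = 6.733 + 5.399 = 12.132 m.

Total stopping distance ≈ 12.1 m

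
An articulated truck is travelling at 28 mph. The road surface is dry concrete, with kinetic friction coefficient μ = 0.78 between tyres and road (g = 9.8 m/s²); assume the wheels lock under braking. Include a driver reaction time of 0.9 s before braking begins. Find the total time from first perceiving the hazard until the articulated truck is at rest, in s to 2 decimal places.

28 mph × 0.44704 = 12.5171 m/s.
a = μg = 0.78 × 9.8 = 7.644 m/s².
Braking time = v/a = 12.5171 / 7.644 = 1.638 s.
Total = 0.9 + 1.638 = 2.538 s.

Total time ≈ 2.54 s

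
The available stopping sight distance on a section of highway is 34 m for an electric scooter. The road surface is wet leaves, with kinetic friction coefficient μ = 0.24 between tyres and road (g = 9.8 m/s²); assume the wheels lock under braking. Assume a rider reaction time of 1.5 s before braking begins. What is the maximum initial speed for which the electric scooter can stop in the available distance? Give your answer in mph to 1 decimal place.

a = μg = 0.24 × 9.8 = 2.352 m/s².
Stopping distance: v·t_r + v²/(2a) = 34 with t_r = 1.5 s and a = 2.352 m/s².
So v² + 7.056 v − 159.94 = 0.
Positive root: v = −a·t_r + √((a·t_r)² + 2a·d) = −3.528 + √(12.447 + 159.94) = 9.6016 m/s.
9.6016 m/s ÷ 0.44704 = 21.478 mph.

Maximum speed ≈ 21.5 mph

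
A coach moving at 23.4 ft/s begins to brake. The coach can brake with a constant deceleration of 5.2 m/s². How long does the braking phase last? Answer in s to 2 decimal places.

23.4 ft/s × 0.3048 = 7.1323 m/s.
Braking time = v/a = 7.1323 / 5.200 = 1.372 s.

Braking time ≈ 1.37 s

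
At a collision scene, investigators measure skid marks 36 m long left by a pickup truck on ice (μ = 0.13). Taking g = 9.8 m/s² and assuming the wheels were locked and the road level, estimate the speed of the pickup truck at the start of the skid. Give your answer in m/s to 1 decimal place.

Deceleration a = μg = 0.13 × 9.8 = 1.274 m/s².
v = √(2a·d) = √(2 × 1.274 × 36) = √91.728 = 9.5775 m/s.

Initial speed ≈ 9.6 m/s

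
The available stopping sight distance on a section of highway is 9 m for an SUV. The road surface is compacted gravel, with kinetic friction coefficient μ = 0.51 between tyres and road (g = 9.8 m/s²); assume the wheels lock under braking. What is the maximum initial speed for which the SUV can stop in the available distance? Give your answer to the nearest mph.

a = μg = 0.51 × 9.8 = 4.998 m/s².
v²/(2a) = d ⇒ v = √(2 × 4.998 × 9) = √89.96 = 9.4847 m/s.
9.4847 m/s ÷ 0.44704 = 21.217 mph.

Maximum speed ≈ 21 mph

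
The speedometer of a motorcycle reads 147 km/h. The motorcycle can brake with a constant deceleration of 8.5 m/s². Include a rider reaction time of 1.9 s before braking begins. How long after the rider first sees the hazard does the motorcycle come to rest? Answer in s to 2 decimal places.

147 km/h ÷ 3.6 = 40.8333 m/s.
Braking time = v/a = 40.8333 / 8.500 = 4.804 s.
Total = 1.9 + 4.804 = 6.704 s.

Total time ≈ 6.70 s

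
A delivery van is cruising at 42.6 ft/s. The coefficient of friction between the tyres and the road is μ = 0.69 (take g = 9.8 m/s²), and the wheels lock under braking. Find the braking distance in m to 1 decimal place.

Braking distance ≈ 12.5 m

42.6 ft/s × 0.3048 = 12.9845 m/s.
a = μg = 0.69 × 9.8 = 6.762 m/s².
Braking distance = v²/(2a) = 12.9845² / (2 × 6.762) = 168.597 / 13.524 = 12.467 m.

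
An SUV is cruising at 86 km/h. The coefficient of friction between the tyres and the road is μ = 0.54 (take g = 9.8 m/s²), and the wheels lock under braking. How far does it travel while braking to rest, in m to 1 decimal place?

Braking distance ≈ 53.9 m

86 km/h ÷ 3.6 = 23.8889 m/s.
a = μg = 0.54 × 9.8 = 5.292 m/s².
Braking distance = v²/(2a) = 23.8889² / (2 × 5.292) = 570.680 / 10.584 = 53.919 m.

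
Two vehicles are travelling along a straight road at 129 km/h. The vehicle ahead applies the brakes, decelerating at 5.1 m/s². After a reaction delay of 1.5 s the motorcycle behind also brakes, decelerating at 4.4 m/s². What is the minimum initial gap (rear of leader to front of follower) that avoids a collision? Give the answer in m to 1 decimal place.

129 km/h ÷ 3.6 = 35.8333 m/s.
Leader travels v²/(2a_L) = 1284.025 / 10.200 = 125.885 m before stopping.
Follower covers v·t_r = 35.8333 × 1.5 = 53.750 m while reacting, then v²/(2a_F) = 1284.025 / 8.800 = 145.912 m while braking, for a total of 53.750 + 145.912 = 199.662 m.
Since a_F ≤ a_L and the follower starts braking later, the follower is never slower than the leader, so the closest approach is when both have stopped.
Minimum gap = 199.662 − 125.885 = 73.777 m.

Minimum gap ≈ 73.8 m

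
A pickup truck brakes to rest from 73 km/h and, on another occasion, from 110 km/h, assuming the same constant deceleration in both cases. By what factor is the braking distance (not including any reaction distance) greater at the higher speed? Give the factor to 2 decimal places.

Braking distance d = v²/(2a), so with a fixed, d ∝ v².
Factor = (110/73)² = 1.5068² = 2.2704.

Factor ≈ 2.27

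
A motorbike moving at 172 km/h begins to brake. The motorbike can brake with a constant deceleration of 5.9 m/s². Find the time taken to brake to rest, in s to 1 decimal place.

172 km/h ÷ 3.6 = 47.7778 m/s.
Braking time = v/a = 47.7778 / 5.900 = 8.098 s.

Braking time ≈ 8.1 s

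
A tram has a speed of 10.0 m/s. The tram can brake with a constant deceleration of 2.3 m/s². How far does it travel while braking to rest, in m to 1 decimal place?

Braking distance = v²/(2a) = 10.0000² / (2 × 2.300) = 100.000 / 4.600 = 21.739 m.

Braking distance ≈ 21.7 m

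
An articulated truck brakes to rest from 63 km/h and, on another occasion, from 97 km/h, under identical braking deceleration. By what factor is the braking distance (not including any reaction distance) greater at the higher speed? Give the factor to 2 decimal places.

Braking distance d = v²/(2a), so with a fixed, d ∝ v².
Factor = (97/63)² = 1.5397² = 2.3707.

Factor ≈ 2.37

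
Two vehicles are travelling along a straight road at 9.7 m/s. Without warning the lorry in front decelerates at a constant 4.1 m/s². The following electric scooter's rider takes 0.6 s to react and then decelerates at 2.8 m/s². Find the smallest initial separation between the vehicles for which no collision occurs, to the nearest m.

Minimum gap ≈ 11 m

Leader travels v²/(2a_L) = 94.090 / 8.200 = 11.474 m before stopping.
Follower covers v·t_r = 9.7000 × 0.6 = 5.820 m while reacting, then v²/(2a_F) = 94.090 / 5.600 = 16.802 m while braking, for a total of 5.820 + 16.802 = 22.622 m.
Since a_F ≤ a_L and the follower starts braking later, the follower is never slower than the leader, so the closest approach is when both have stopped.
Minimum gap = 22.622 − 11.474 = 11.148 m.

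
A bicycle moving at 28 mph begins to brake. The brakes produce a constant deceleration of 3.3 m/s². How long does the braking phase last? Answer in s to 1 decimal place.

Braking time ≈ 3.8 s

28 mph × 0.44704 = 12.5171 m/s.
Braking time = v/a = 12.5171 / 3.300 = 3.793 s.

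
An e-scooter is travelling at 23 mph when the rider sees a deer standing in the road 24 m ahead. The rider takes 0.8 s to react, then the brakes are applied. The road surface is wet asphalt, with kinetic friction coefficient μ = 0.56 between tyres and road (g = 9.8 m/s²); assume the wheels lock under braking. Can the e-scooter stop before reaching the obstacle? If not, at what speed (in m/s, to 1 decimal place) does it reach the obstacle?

23 mph × 0.44704 = 10.2819 m/s.
a = μg = 0.56 × 9.8 = 5.488 m/s².
Reaction distance = 10.2819 × 0.8 = 8.226 m.
Braking distance = v²/(2a) = 105.717 / 10.976 = 9.632 m.
Total stopping distance = 8.226 + 9.632 = 17.858 m, vs 24 m available — it stops with 24 − 17.858 = 6.142 m to spare.

Yes — it stops about 6.1 m short of the obstacle, so it never reaches it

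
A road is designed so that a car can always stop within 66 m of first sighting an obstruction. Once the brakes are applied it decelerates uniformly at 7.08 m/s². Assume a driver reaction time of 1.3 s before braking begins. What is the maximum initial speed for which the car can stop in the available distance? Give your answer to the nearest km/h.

Maximum speed ≈ 82 km/h

Stopping distance: v·t_r + v²/(2a) = 66 with t_r = 1.3 s and a = 7.080 m/s².
So v² + 18.408 v − 934.56 = 0.
Positive root: v = −a·t_r + √((a·t_r)² + 2a·d) = −9.204 + √(84.714 + 934.56) = 22.7221 m/s.
22.7221 m/s × 3.6 = 81.800 km/h.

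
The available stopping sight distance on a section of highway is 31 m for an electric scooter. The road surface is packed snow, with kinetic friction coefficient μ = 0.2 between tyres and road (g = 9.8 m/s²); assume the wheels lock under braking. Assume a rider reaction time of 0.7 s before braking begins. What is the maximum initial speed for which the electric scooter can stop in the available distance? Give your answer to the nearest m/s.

Maximum speed ≈ 10 m/s

a = μg = 0.2 × 9.8 = 1.960 m/s².
Stopping distance: v·t_r + v²/(2a) = 31 with t_r = 0.7 s and a = 1.960 m/s².
So v² + 2.744 v − 121.52 = 0.
Positive root: v = −a·t_r + √((a·t_r)² + 2a·d) = −1.372 + √(1.882 + 121.52) = 9.7366 m/s.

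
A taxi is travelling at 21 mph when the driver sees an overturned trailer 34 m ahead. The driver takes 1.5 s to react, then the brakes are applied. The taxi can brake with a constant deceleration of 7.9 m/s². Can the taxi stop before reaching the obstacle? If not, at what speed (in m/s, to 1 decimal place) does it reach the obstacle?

21 mph × 0.44704 = 9.3878 m/s.
Reaction distance = 9.3878 × 1.5 = 14.082 m.
Braking distance = v²/(2a) = 88.131 / 15.800 = 5.578 m.
Total stopping distance = 14.082 + 5.578 = 19.660 m, vs 34 m available — it stops with 34 − 19.660 = 14.340 m to spare.

Yes — it stops about 14.3 m short of the obstacle, so it never reaches it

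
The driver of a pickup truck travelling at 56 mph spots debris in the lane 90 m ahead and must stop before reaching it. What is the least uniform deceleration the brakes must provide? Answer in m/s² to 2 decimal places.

56 mph × 0.44704 = 25.0342 m/s.
v² = 2a·d ⇒ a = v²/(2d) = 25.0342² / (2 × 90.000) = 626.711 / 180.000 = 3.4817 m/s².

Required deceleration ≈ 3.48 m/s²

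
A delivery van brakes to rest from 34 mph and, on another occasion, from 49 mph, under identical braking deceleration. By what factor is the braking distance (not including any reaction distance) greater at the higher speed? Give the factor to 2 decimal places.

Braking distance d = v²/(2a), so with a fixed, d ∝ v².
Factor = (49/34)² = 1.4412² = 2.0771.

Factor ≈ 2.08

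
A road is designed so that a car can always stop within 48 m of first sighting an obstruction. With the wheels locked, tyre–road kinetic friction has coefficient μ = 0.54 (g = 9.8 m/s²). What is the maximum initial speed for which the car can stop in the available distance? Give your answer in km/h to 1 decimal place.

Maximum speed ≈ 81.1 km/h

a = μg = 0.54 × 9.8 = 5.292 m/s².
v²/(2a) = d ⇒ v = √(2 × 5.292 × 48) = √508.03 = 22.5395 m/s.
22.5395 m/s × 3.6 = 81.142 km/h.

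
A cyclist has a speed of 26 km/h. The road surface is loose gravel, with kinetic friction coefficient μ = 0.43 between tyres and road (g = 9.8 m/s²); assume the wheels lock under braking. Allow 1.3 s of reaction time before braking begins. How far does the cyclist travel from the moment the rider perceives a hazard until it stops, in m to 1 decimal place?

Total stopping distance ≈ 15.6 m

26 km/h ÷ 3.6 = 7.2222 m/s.
a = μg = 0.43 × 9.8 = 4.214 m/s².
Reaction distance = v·t_r = 7.2222 × 1.3 = 9.389 m.
Braking distance = v²/(2a) = 7.2222² / (2 × 4.214) = 52.160 / 8.428 = 6.189 m.
Total = 9.389 + 6.189 = 15.578 m.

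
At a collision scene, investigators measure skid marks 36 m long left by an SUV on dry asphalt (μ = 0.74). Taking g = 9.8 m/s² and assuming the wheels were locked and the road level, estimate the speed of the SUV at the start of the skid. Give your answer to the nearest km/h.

Deceleration a = μg = 0.74 × 9.8 = 7.252 m/s².
v = √(2a·d) = √(2 × 7.252 × 36) = √522.144 = 22.8505 m/s.
= 22.8505 × 3.6 = 82.262 km/h.

Initial speed ≈ 82 km/h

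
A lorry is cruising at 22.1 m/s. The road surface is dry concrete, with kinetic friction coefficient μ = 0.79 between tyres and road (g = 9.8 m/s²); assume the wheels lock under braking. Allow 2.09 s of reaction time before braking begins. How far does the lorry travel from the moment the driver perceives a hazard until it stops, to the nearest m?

Total stopping distance ≈ 78 m

a = μg = 0.79 × 9.8 = 7.742 m/s².
Reaction distance = v·t_r = 22.1000 × 2.09 = 46.189 m.
Braking distance = v²/(2a) = 22.1000² / (2 × 7.742) = 488.410 / 15.484 = 31.543 m.
Total = 46.189 + 31.543 = 77.732 m.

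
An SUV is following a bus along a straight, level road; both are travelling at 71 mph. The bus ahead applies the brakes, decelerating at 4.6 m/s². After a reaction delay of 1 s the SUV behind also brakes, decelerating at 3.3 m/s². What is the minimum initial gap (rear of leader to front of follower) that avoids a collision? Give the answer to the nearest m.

71 mph × 0.44704 = 31.7398 m/s.
Leader travels v²/(2a_L) = 1007.415 / 9.200 = 109.502 m before stopping.
Follower covers v·t_r = 31.7398 × 1 = 31.740 m while reacting, then v²/(2a_F) = 1007.415 / 6.600 = 152.639 m while braking, for a total of 31.740 + 152.639 = 184.379 m.
Since a_F ≤ a_L and the follower starts braking later, the follower is never slower than the leader, so the closest approach is when both have stopped.
Minimum gap = 184.379 − 109.502 = 74.877 m.

Minimum gap ≈ 75 m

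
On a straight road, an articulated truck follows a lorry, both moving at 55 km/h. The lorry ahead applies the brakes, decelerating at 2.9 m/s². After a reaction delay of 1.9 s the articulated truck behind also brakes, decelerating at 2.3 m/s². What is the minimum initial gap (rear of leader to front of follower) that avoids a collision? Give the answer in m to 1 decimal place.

55 km/h ÷ 3.6 = 15.2778 m/s.
Leader travels v²/(2a_L) = 233.411 / 5.800 = 40.243 m before stopping.
Follower covers v·t_r = 15.2778 × 1.9 = 29.028 m while reacting, then v²/(2a_F) = 233.411 / 4.600 = 50.742 m while braking, for a total of 29.028 + 50.742 = 79.770 m.
Since a_F ≤ a_L and the follower starts braking later, the follower is never slower than the leader, so the closest approach is when both have stopped.
Minimum gap = 79.770 − 40.243 = 39.527 m.

Minimum gap ≈ 39.5 m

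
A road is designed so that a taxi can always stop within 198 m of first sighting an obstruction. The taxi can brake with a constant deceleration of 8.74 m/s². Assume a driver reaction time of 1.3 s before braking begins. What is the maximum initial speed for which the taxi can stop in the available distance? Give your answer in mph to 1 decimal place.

Maximum speed ≈ 108.6 mph

Stopping distance: v·t_r + v²/(2a) = 198 with t_r = 1.3 s and a = 8.740 m/s².
So v² + 22.724 v − 3461.04 = 0.
Positive root: v = −a·t_r + √((a·t_r)² + 2a·d) = −11.362 + √(129.095 + 3461.04) = 48.5557 m/s.
48.5557 m/s ÷ 0.44704 = 108.616 mph.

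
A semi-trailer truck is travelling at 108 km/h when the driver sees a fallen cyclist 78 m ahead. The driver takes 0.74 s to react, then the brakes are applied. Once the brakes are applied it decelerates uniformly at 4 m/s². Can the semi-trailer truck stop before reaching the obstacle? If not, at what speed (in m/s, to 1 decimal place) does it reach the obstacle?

108 km/h ÷ 3.6 = 30.0000 m/s.
Reaction distance = 30.0000 × 0.74 = 22.200 m.
Braking distance needed to stop: v²/(2a) = 900.000 / 8.000 = 112.500 m, so total needed = 22.200 + 112.500 = 134.700 m > 78 m — it cannot stop.
Distance remaining when braking begins: 78 − 22.200 = 55.800 m.
v² = v₀² − 2a·d = 900.000 − 2 × 4.000 × 55.800 = 453.600 m²/s².
v = √453.600 = 21.298 m/s.

No — it strikes the obstacle at 21.3 m/s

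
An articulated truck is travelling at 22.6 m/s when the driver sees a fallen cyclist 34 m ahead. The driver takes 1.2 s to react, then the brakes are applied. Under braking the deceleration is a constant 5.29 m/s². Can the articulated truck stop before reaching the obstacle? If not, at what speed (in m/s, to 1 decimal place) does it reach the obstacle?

Reaction distance = 22.6000 × 1.2 = 27.120 m.
Braking distance needed to stop: v²/(2a) = 510.760 / 10.580 = 48.276 m, so total needed = 27.120 + 48.276 = 75.396 m > 34 m — it cannot stop.
Distance remaining when braking begins: 34 − 27.120 = 6.880 m.
v² = v₀² − 2a·d = 510.760 − 2 × 5.290 × 6.880 = 437.970 m²/s².
v = √437.970 = 20.928 m/s.

No — it strikes the obstacle at 20.9 m/s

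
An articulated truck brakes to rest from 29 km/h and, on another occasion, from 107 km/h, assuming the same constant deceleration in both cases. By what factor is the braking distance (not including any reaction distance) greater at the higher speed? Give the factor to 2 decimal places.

Braking distance d = v²/(2a), so with a fixed, d ∝ v².
Factor = (107/29)² = 3.6897² = 13.6139.

Factor ≈ 13.61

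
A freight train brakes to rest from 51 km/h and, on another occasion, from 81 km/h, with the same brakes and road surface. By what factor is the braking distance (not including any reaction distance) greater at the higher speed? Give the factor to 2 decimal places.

Factor ≈ 2.52

Braking distance d = v²/(2a), so with a fixed, d ∝ v².
Factor = (81/51)² = 1.5882² = 2.5224.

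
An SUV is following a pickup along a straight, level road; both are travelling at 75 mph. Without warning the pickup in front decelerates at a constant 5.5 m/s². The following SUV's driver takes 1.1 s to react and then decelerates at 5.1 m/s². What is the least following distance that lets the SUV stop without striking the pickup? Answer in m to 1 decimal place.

Minimum gap ≈ 44.9 m

75 mph × 0.44704 = 33.5280 m/s.
Leader travels v²/(2a_L) = 1124.127 / 11.000 = 102.193 m before stopping.
Follower covers v·t_r = 33.5280 × 1.1 = 36.881 m while reacting, then v²/(2a_F) = 1124.127 / 10.200 = 110.209 m while braking, for a total of 36.881 + 110.209 = 147.090 m.
Since a_F ≤ a_L and the follower starts braking later, the follower is never slower than the leader, so the closest approach is when both have stopped.
Minimum gap = 147.090 − 102.193 = 44.897 m.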